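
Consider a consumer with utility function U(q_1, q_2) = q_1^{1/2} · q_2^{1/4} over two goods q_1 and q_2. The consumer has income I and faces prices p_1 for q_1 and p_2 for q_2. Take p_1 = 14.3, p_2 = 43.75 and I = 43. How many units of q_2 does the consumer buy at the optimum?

Tangency: MRS = 2·q_2/q_1 = p_1/p_2.
So 0.5·p_2·q_2 = 0.25·p_1·q_1; combined with the budget, a share 2/3 of income goes to q_1.
Demand: q_1*(p_1,p_2,I) = 2/3·I/p_1 and q_2* = 1/3·I/p_2.
At p_1=14.3, p_2=43.75, I=43: q_2* = 1/3·43/43.75 = 0.3276.

q_2* = 0.3276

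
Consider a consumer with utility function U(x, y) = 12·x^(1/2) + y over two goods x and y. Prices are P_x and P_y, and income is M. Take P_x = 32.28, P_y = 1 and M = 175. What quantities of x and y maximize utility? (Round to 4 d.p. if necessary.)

Utility is quasi-linear in y; the FOC for x is 6/√x = P_x/P_y.
Thus x* = (6·P_y/P_x)² — independent of M — with the rest of income spent on y.
Plugging in: x* = (6·1/32.28)² = 0.0345, y* = 173.8848.

x* = 0.0345, y* = 173.8848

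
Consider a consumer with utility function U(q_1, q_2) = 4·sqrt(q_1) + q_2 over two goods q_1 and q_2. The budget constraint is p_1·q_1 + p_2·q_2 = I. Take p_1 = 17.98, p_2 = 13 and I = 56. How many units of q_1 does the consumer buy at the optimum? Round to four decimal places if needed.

MU_q_1 = 2/√q_1, MU_q_2 = 1. Tangency: 2/√q_1 = p_1/p_2.
Solve: √q_1 = 2·p_2/p_1, so q_1*(p_1,p_2) = (2·p_2/p_1)², and q_2* = (I − p_1·q_1*)/p_2.
Plugging in: q_1* = (2·13/17.98)² = 2.0911.

q_1* = 2.0911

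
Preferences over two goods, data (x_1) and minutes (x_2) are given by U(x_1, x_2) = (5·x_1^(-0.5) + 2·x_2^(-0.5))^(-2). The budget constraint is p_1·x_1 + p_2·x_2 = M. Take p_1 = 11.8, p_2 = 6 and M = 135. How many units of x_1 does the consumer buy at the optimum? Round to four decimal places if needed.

x_1* = 7.982

MRS = MU_x_1/MU_x_2 = (5/2)·(x_2/x_1)^(1.5). Set equal to p_1/p_2.
Hence x_2/x_1 = ((2/5)·p_1/p_2)^(1/(1.5)), i.e. raised to the 2/3 power.
Substitute x_2 = (x_2/x_1)·x_1 into the budget: x_1* = M/(p_1 + p_2·(x_2/x_1)).
Numerically x_2/x_1 = 0.852172, so x_1* = 135/(11.8 + 6·0.852172) = 7.982.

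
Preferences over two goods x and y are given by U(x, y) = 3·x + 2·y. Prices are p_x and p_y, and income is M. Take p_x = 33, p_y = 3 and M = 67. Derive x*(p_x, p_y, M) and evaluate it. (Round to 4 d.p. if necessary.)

x* = 0

y gives more utility per dollar, so spend all income on y: y* = M/p_y, x* = 0.
Numerically: x* = 0, y* = 22.3333.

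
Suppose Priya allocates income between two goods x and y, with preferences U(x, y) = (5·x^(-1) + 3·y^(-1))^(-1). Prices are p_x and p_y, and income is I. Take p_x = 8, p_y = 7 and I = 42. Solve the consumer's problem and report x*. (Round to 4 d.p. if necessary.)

From the CES first-order condition, (5/3)·(y/x)^(2) = p_x/p_y.
Hence y/x = ((3/5)·p_x/p_y)^(1/(2)), i.e. raised to the 0.5 power.
Substitute y = (y/x)·x into the budget: x* = I/(p_x + p_y·(y/x)).
Numerically y/x = 0.828079, so x* = 42/(8 + 7·0.828079) = 3.0442.

x* = 3.0442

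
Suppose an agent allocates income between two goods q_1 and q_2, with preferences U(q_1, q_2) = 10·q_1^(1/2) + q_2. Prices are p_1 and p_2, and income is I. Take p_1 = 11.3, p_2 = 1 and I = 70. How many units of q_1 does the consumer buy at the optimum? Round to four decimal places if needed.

q_1* = 0.1958

Utility is quasi-linear in q_2; the FOC for q_1 is 5/√q_1 = p_1/p_2.
Solve: √q_1 = 5·p_2/p_1, so q_1*(p_1,p_2) = (5·p_2/p_1)², and q_2* = (I − p_1·q_1*)/p_2.
Plugging in: q_1* = (5·1/11.3)² = 0.1958.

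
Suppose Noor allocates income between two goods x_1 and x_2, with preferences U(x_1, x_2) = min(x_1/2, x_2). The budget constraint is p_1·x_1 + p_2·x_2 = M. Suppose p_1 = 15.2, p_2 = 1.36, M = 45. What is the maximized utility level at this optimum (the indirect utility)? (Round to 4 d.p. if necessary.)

Demand: x_1*(p_1,p_2,M) = 2·M/(2·p_1 + p_2), x_2* = M/(2·p_1 + p_2).
Here 2·15.2 + 1.36 = 31.76, giving x_1* = 2.8338 and x_2* = 1.4169.
Utility at the optimum: U(2.8338, 1.4169) = 1.4169.

V = 1.4169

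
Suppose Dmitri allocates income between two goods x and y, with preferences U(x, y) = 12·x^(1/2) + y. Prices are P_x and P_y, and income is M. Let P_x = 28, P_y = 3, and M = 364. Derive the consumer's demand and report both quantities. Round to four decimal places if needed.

Set MRS = P_x/P_y: 6·x^(−1/2) = P_x/P_y.
Thus x* = (6·P_y/P_x)² — independent of M — with the rest of income spent on y.
Plugging in: x* = (6·3/28)² = 0.4133, y* = 117.4762.

x* = 0.4133, y* = 117.4762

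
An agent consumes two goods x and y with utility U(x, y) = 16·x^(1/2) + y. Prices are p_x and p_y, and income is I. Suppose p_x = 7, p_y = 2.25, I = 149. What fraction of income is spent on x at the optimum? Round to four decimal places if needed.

share on x = 0.3106

Thus x* = (8·p_y/p_x)² — independent of I — with the rest of income spent on y.
Plugging in: x* = (8·2.25/7)² = 6.6122, y* = 45.6508.
Expenditure on x: 7·6.6122 = 46.2857; share = 0.3106.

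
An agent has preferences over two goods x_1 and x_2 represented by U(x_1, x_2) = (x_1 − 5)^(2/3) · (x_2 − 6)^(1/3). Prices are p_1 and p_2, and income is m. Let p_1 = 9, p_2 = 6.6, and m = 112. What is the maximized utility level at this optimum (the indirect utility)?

V = 1.7864

Discretionary income = 112 − 5·9 − 6·6.6 = 27.4; x_1* = 5 + 2/3·27.4/9 = 7.0296; x_2* = 6 + 1/3·27.4/6.6 = 7.3838.
Utility at the optimum: U(7.0296, 7.3838) = 1.7864.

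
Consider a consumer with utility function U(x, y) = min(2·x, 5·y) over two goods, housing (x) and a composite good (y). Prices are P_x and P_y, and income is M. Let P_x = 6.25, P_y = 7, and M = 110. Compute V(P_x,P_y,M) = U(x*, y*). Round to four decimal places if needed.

V = 24.3094

Leontief preferences: the optimum is at the kink where x/5 = y/2, i.e. y = (2/5)·x.
Budget: P_x·x + P_y·(2/5)·x = M, so (5·P_x + 2·P_y)·x = 5·M.
Demand: x*(P_x,P_y,M) = 5·M/(5·P_x + 2·P_y), y* = 2·M/(5·P_x + 2·P_y).
Here 5·6.25 + 2·7 = 45.25, giving x* = 12.1547 and y* = 4.8619.
Utility at the optimum: U(12.1547, 4.8619) = 24.3094.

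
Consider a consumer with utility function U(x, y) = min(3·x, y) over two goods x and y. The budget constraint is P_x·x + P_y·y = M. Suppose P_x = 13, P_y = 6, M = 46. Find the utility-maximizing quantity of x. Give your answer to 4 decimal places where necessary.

Leontief preferences: the optimum is at the kink where x/1 = y/3, i.e. y = 3·x.
Budget: P_x·x + P_y·3·x = M, so (P_x + 3·P_y)·x = M.
Demand: x*(P_x,P_y,M) = M/(P_x + 3·P_y), y* = 3·M/(P_x + 3·P_y).
Here 13 + 3·6 = 31, giving x* = 1.4839.

x* = 1.4839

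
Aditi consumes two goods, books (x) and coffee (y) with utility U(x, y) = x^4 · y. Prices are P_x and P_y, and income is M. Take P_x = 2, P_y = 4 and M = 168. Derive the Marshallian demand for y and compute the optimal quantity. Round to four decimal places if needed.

y* = 8.4

The MRS is 4·y/x. Set MRS = P_x/P_y.
So 4·P_y·y = P_x·x; combined with the budget, a share 0.8 of income goes to x.
Demand: x*(P_x,P_y,M) = 0.8·M/P_x and y* = 0.2·M/P_y.
At P_x=2, P_y=4, M=168: y* = 0.2·168/4 = 8.4.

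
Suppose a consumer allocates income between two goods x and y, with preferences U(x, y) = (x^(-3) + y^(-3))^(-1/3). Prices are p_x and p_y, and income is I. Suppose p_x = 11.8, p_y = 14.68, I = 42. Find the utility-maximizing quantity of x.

x* = 1.6342

From the CES first-order condition, (y/x)^(4) = p_x/p_y.
Hence y/x = (p_x/p_y)^(1/(4)), i.e. raised to the 0.25 power.
Substitute y = (y/x)·x into the budget: x* = I/(p_x + p_y·(y/x)).
Numerically y/x = 0.946867, so x* = 42/(11.8 + 14.68·0.946867) = 1.6342.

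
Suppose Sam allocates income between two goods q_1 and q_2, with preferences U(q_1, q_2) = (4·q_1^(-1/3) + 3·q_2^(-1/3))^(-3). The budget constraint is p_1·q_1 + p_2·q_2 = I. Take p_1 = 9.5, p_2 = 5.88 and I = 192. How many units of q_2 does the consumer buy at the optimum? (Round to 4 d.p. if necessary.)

MRS = MU_q_1/MU_q_2 = (4/3)·(q_2/q_1)^(4/3). Set equal to p_1/p_2.
Solve for the ratio: q_2/q_1 = [(3/4)·p_1/p_2]^(0.75).
Substitute q_2 = (q_2/q_1)·q_1 into the budget: q_1* = I/(p_1 + p_2·(q_2/q_1)).
Numerically q_2/q_1 = 1.15493, so q_1* = 192/(9.5 + 5.88·1.15493) = 11.7857 and q_2* = 1.15493·11.7857 = 13.6116.

q_2* = 13.6116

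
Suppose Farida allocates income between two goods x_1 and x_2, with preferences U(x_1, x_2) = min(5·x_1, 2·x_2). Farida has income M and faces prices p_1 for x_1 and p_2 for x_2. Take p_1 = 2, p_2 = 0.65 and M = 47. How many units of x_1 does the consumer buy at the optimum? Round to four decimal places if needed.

Leontief preferences: the optimum is at the kink where x_1/2 = x_2/5, i.e. x_2 = (5/2)·x_1.
Budget: p_1·x_1 + p_2·(5/2)·x_1 = M, so (2·p_1 + 5·p_2)·x_1 = 2·M.
Demand: x_1*(p_1,p_2,M) = 2·M/(2·p_1 + 5·p_2), x_2* = 5·M/(2·p_1 + 5·p_2).
Here 2·2 + 5·0.65 = 7.25, giving x_1* = 12.9655.

x_1* = 12.9655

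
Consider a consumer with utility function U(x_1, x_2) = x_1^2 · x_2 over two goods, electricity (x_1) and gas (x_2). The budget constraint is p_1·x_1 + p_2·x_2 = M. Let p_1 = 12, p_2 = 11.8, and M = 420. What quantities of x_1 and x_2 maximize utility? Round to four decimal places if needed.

The MRS is 2·x_2/x_1. Set MRS = p_1/p_2.
Rearranging, p_2·x_2 = (1/2)·p_1·x_1. Substituting into the budget gives p_1·x_1·(1 + (1/2)) = M.
Demand: x_1*(p_1,p_2,M) = 2/3·M/p_1 and x_2* = 1/3·M/p_2.
At p_1=12, p_2=11.8, M=420: x_1* = 2/3·420/12 = 23.3333, x_2* = 11.8644.

x_1* = 23.3333, x_2* = 11.8644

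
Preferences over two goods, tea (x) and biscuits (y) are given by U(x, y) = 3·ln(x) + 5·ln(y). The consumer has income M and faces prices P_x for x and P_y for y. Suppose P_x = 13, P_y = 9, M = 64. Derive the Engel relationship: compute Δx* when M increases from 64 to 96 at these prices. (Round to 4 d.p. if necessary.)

The MRS is (3/5)·y/x. Set MRS = P_x/P_y.
So 3·P_y·y = 5·P_x·x; combined with the budget, a share 0.375 of income goes to x.
Demand: x*(P_x,P_y,M) = 0.375·M/P_x and y* = 0.625·M/P_y.
At P_x=13, P_y=9, M=64: x* = 0.375·64/13 = 1.8462.
At M' = 96: x* = 2.7692. Change: 2.7692 − 1.8462 = 0.9231.

Δx* = 0.9231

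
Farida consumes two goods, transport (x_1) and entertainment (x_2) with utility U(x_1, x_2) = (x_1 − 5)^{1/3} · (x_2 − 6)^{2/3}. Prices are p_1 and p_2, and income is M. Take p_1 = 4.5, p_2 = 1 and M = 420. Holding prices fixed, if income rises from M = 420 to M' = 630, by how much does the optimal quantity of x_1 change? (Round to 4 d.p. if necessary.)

Δx_1* = 15.5556

Let x_1' = x_1−5, x_2' = x_2−6. MRS = (1/2)·x_2'/x_1' = p_1/p_2.
Substituting into the budget: x_1* = 5 + 1/3·(M − 5·p_1 − 6·p_2)/p_1, and x_2* = 6 + 2/3·(…)/p_2.
Discretionary income = 420 − 5·4.5 − 6·1 = 391.5; x_1* = 5 + 1/3·391.5/4.5 = 34.
At M' = 630: x_1* = 49.5556. Change: 49.5556 − 34 = 15.5556.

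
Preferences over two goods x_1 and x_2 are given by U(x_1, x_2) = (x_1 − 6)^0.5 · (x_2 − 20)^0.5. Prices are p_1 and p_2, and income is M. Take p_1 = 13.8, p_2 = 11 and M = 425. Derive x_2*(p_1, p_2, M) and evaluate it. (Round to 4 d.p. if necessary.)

Let x_1' = x_1−6, x_2' = x_2−20. MRS = x_2'/x_1' = p_1/p_2.
After buying the subsistence bundle (6, 20), a share 0.5 of the remaining income goes to x_1: x_1* = 6 + 0.5·(M − 6p_1 − 20p_2)/p_1.
Discretionary income = 425 − 6·13.8 − 20·11 = 122.2; x_2* = 20 + 0.5·122.2/11 = 25.5545.

x_2* = 25.5545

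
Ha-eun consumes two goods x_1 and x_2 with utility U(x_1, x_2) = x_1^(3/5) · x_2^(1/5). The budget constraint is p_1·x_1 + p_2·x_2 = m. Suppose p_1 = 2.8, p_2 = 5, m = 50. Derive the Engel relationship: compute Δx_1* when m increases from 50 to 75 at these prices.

Demand: x_1*(p_1,p_2,m) = 0.75·m/p_1 and x_2* = 0.25·m/p_2.
At p_1=2.8, p_2=5, m=50: x_1* = 0.75·50/2.8 = 13.3929.
At m' = 75: x_1* = 20.0893. Change: 20.0893 − 13.3929 = 6.6964.

Δx_1* = 6.6964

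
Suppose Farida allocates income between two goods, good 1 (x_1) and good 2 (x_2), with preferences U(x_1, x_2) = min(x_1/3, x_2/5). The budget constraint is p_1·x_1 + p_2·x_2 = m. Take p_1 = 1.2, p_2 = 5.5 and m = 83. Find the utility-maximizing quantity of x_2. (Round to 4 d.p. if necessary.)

With perfect complements, no substitution: consume in ratio x_1:x_2 = 3:5.
Budget: p_1·x_1 + p_2·(5/3)·x_1 = m, so (3·p_1 + 5·p_2)·x_1 = 3·m.
Demand: x_1*(p_1,p_2,m) = 3·m/(3·p_1 + 5·p_2), x_2* = 5·m/(3·p_1 + 5·p_2).
Here 3·1.2 + 5·5.5 = 31.1, giving x_2* = 13.3441.

x_2* = 13.3441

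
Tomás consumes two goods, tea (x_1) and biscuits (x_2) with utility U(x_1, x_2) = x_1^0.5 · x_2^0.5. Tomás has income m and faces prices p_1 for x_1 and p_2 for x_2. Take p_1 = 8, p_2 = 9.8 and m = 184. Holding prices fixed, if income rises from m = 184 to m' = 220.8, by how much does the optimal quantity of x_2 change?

Δx_2* = 1.8776

The MRS is x_2/x_1. Set MRS = p_1/p_2.
So 0.5·p_2·x_2 = 0.5·p_1·x_1; combined with the budget, a share 0.5 of income goes to x_1.
Demand: x_1*(p_1,p_2,m) = 0.5·m/p_1 and x_2* = 0.5·m/p_2.
At p_1=8, p_2=9.8, m=184: x_2* = 0.5·184/9.8 = 9.3878.
At m' = 220.8: x_2* = 11.2653. Change: 11.2653 − 9.3878 = 1.8776.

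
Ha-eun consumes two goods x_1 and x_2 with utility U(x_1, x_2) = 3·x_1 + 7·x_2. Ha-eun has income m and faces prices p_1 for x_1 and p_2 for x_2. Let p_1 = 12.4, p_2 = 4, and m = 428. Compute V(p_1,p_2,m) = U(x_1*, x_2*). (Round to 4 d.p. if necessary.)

V = 749

Perfect substitutes: compare marginal utility per dollar. 3/p_1 vs 7/p_2 → 0.2419 vs 1.75.
x_2 gives more utility per dollar, so spend all income on x_2: x_2* = m/p_2, x_1* = 0.
Numerically: x_1* = 0, x_2* = 107.
Utility at the optimum: U(0, 107) = 749.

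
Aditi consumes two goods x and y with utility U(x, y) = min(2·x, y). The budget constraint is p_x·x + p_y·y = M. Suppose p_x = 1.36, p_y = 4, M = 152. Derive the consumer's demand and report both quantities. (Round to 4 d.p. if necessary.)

With perfect complements, no substitution: consume in ratio x:y = 1:2.
Budget: p_x·x + p_y·2·x = M, so (p_x + 2·p_y)·x = M.
Demand: x*(p_x,p_y,M) = M/(p_x + 2·p_y), y* = 2·M/(p_x + 2·p_y).
Here 1.36 + 2·4 = 9.36, giving x* = 16.2393 and y* = 32.4786.

x* = 16.2393, y* = 32.4786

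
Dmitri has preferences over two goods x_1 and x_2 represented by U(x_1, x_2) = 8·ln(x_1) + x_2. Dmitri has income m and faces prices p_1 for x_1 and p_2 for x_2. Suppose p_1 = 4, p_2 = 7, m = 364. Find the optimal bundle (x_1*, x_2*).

So x_1*(p_1,p_2) = 8·p_2/p_1, independent of income; and x_2* = (m − 8·p_2)/p_2.
At the given prices: x_1* = 8·7/4 = 14, and x_2* = 44.

x_1* = 14, x_2* = 44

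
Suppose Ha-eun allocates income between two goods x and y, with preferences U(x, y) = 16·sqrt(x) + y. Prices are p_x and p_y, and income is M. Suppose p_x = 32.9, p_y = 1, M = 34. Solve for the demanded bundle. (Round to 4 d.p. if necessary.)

Set MRS = p_x/p_y: 8·x^(−1/2) = p_x/p_y.
Solve: √x = 8·p_y/p_x, so x*(p_x,p_y) = (8·p_y/p_x)², and y* = (M − p_x·x*)/p_y.
Plugging in: x* = (8·1/32.9)² = 0.0591, y* = 32.0547.

x* = 0.0591, y* = 32.0547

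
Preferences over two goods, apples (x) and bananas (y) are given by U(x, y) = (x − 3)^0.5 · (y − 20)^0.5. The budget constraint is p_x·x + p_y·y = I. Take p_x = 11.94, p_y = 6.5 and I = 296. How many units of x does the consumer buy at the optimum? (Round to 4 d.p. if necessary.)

This is Cobb-Douglas in (x−3, y−20): tangency gives 0.5·p_y·(y−20) = 0.5·p_x·(x−3).
Substituting into the budget: x* = 3 + 0.5·(I − 3·p_x − 20·p_y)/p_x, and y* = 20 + 0.5·(…)/p_y.
Discretionary income = 296 − 3·11.94 − 20·6.5 = 130.18; x* = 3 + 0.5·130.18/11.94 = 8.4514.

x* = 8.4514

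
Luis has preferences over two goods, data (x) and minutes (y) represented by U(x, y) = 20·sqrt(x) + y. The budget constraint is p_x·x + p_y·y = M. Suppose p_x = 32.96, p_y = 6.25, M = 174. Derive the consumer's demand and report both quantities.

Thus x* = (10·p_y/p_x)² — independent of M — with the rest of income spent on y.
Plugging in: x* = (10·6.25/32.96)² = 3.5957, y* = 8.8776.

x* = 3.5957, y* = 8.8776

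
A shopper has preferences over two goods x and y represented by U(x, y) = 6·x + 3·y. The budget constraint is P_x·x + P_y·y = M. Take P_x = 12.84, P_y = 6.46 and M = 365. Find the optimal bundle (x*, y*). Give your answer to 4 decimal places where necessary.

x* = 28.4268, y* = 0

Numerically: x* = 28.4268, y* = 0.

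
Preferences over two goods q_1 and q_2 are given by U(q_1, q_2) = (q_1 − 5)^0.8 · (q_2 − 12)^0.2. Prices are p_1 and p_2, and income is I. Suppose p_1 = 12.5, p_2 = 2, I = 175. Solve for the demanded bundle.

q_1* = 10.664, q_2* = 20.85

Substituting into the budget: q_1* = 5 + 0.8·(I − 5·p_1 − 12·p_2)/p_1, and q_2* = 12 + 0.2·(…)/p_2.
Discretionary income = 175 − 5·12.5 − 12·2 = 88.5; q_1* = 5 + 0.8·88.5/12.5 = 10.664; q_2* = 12 + 0.2·88.5/2 = 20.85.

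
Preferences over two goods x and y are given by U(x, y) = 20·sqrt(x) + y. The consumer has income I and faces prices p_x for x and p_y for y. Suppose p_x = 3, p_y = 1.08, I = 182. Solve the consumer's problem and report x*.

x* = 12.96

MU_x = 10/√x, MU_y = 1. Tangency: 10/√x = p_x/p_y.
Solve: √x = 10·p_y/p_x, so x*(p_x,p_y) = (10·p_y/p_x)², and y* = (I − p_x·x*)/p_y.
Plugging in: x* = (10·1.08/3)² = 12.96.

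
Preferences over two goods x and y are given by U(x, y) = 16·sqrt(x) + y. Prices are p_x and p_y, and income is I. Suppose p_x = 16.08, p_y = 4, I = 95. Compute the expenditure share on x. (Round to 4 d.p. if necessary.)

Plugging in: x* = (8·4/16.08)² = 3.9603, y* = 7.8296.
Expenditure on x: 16.08·3.9603 = 63.6816; share = 0.6703.

share on x = 0.6703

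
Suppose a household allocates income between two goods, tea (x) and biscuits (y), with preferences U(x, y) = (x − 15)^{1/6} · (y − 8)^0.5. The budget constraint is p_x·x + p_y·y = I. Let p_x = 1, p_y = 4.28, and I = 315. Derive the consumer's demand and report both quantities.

x* = 81.44, y* = 54.5701

Substituting into the budget: x* = 15 + 0.25·(I − 15·p_x − 8·p_y)/p_x, and y* = 8 + 0.75·(…)/p_y.
Discretionary income = 315 − 15·1 − 8·4.28 = 265.76; x* = 15 + 0.25·265.76/1 = 81.44; y* = 8 + 0.75·265.76/4.28 = 54.5701.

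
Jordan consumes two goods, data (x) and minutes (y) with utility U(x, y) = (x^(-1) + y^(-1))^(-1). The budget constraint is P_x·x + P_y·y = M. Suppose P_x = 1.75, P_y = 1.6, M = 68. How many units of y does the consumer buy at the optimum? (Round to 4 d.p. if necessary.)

y* = 20.774

MU_x ∝ x^(-2), MU_y ∝ y^(-2), so MRS = (y/x)^(2) = P_x/P_y.
Hence y/x = (P_x/P_y)^(1/(2)), i.e. raised to the 0.5 power.
Substitute y = (y/x)·x into the budget: x* = M/(P_x + P_y·(y/x)).
Numerically y/x = 1.045825, so x* = 68/(1.75 + 1.6·1.045825) = 19.8638 and y* = 1.045825·19.8638 = 20.774.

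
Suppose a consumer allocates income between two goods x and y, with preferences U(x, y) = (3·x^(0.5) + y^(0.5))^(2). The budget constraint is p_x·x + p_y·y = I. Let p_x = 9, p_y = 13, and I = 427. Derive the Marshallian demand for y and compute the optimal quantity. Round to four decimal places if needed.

y* = 2.3462

MU_x ∝ 3·x^(-0.5), MU_y ∝ y^(-0.5), so MRS = 3·(y/x)^(0.5) = p_x/p_y.
Hence y/x = ((1/3)·p_x/p_y)^(1/(0.5)), i.e. raised to the 2 power.
With the ratio pinned down, the budget gives x* = I/(p_x + p_y·(y/x)) and y* = (y/x)·x*.
Numerically y/x = 0.053254, so x* = 427/(9 + 13·0.053254) = 44.0556 and y* = 0.053254·44.0556 = 2.3462.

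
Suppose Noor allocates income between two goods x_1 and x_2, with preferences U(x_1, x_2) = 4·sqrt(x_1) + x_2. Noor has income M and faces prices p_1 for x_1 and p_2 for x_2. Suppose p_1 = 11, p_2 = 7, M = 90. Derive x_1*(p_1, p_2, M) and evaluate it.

x_1* = 1.6198

MU_x_1 = 2/√x_1, MU_x_2 = 1. Tangency: 2/√x_1 = p_1/p_2.
Thus x_1* = (2·p_2/p_1)² — independent of M — with the rest of income spent on x_2.
Plugging in: x_1* = (2·7/11)² = 1.6198.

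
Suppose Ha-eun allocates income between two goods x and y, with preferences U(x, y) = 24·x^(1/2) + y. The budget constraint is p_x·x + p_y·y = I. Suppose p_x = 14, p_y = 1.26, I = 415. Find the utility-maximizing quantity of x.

Solve: √x = 12·p_y/p_x, so x*(p_x,p_y) = (12·p_y/p_x)², and y* = (I − p_x·x*)/p_y.
Plugging in: x* = (12·1.26/14)² = 1.1664.

x* = 1.1664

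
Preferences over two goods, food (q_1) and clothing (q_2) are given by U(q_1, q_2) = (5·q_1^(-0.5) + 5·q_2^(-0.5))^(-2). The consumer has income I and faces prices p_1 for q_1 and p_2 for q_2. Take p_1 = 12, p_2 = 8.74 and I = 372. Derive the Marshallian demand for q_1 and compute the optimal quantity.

q_1* = 16.3181

MU_q_1 ∝ 5·q_1^(-1.5), MU_q_2 ∝ 5·q_2^(-1.5), so MRS = (q_2/q_1)^(1.5) = p_1/p_2.
Solve for the ratio: q_2/q_1 = [p_1/p_2]^(2/3).
Substitute q_2 = (q_2/q_1)·q_1 into the budget: q_1* = I/(p_1 + p_2·(q_2/q_1)).
Numerically q_2/q_1 = 1.235321, so q_1* = 372/(12 + 8.74·1.235321) = 16.3181.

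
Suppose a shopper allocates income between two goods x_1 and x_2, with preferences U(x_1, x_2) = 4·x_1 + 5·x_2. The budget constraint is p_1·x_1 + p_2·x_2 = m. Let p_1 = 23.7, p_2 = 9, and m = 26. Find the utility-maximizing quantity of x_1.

Perfect substitutes: compare marginal utility per dollar. 4/p_1 vs 5/p_2 → 0.1688 vs 0.5556.
x_2 gives more utility per dollar, so spend all income on x_2: x_2* = m/p_2, x_1* = 0.
Numerically: x_1* = 0, x_2* = 2.8889.

x_1* = 0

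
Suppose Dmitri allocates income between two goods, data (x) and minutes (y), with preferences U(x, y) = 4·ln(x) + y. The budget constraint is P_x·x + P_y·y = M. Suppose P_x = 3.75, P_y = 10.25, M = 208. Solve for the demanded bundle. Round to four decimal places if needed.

Set MRS = P_x/P_y: (4/x)/1 = P_x/P_y.
So x*(P_x,P_y) = 4·P_y/P_x, independent of income; and y* = (M − 4·P_y)/P_y.
At the given prices: x* = 4·10.25/3.75 = 10.9333, and y* = 16.2927.

x* = 10.9333, y* = 16.2927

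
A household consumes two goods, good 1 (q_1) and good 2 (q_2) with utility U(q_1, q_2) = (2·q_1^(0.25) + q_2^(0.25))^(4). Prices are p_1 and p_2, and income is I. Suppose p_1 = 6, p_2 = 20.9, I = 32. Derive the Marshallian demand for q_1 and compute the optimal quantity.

q_1* = 4.2268

Substitute q_2 = (q_2/q_1)·q_1 into the budget: q_1* = I/(p_1 + p_2·(q_2/q_1)).
Numerically q_2/q_1 = 0.075157, so q_1* = 32/(6 + 20.9·0.075157) = 4.2268.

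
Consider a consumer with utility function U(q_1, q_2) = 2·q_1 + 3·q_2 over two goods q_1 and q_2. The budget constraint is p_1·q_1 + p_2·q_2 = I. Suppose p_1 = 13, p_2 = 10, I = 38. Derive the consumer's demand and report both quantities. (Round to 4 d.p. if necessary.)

q_1* = 0, q_2* = 3.8

Perfect substitutes: compare marginal utility per dollar. 2/p_1 vs 3/p_2 → 0.1538 vs 0.3.
q_2 gives more utility per dollar, so spend all income on q_2: q_2* = I/p_2, q_1* = 0.
Numerically: q_1* = 0, q_2* = 3.8.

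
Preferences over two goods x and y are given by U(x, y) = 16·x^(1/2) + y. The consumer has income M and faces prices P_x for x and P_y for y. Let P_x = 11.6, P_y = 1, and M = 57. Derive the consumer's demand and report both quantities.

MU_x = 8/√x, MU_y = 1. Tangency: 8/√x = P_x/P_y.
Thus x* = (8·P_y/P_x)² — independent of M — with the rest of income spent on y.
Plugging in: x* = (8·1/11.6)² = 0.4756, y* = 51.4828.

x* = 0.4756, y* = 51.4828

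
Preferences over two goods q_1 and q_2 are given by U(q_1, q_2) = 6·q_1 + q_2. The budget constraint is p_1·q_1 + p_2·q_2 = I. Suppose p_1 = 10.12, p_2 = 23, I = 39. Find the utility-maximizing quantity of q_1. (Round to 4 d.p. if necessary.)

Numerically: q_1* = 3.8538, q_2* = 0.

q_1* = 3.8538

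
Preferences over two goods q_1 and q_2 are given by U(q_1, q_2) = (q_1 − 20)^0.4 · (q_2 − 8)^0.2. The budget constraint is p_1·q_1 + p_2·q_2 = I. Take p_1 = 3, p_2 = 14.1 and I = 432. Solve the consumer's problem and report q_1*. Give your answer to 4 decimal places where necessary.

This is Cobb-Douglas in (q_1−20, q_2−8): tangency gives 0.4·p_2·(q_2−8) = 0.2·p_1·(q_1−20).
Substituting into the budget: q_1* = 20 + 2/3·(I − 20·p_1 − 8·p_2)/p_1, and q_2* = 8 + 1/3·(…)/p_2.
Discretionary income = 432 − 20·3 − 8·14.1 = 259.2; q_1* = 20 + 2/3·259.2/3 = 77.6.

q_1* = 77.6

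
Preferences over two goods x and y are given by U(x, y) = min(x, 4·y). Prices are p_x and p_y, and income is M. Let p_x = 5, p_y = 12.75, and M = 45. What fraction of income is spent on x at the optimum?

Demand: x*(p_x,p_y,M) = 4·M/(4·p_x + p_y), y* = M/(4·p_x + p_y).
Here 4·5 + 12.75 = 32.75, giving x* = 5.4962 and y* = 1.374.
Expenditure on x: 5·5.4962 = 27.4809; share = 0.6107.

share on x = 0.6107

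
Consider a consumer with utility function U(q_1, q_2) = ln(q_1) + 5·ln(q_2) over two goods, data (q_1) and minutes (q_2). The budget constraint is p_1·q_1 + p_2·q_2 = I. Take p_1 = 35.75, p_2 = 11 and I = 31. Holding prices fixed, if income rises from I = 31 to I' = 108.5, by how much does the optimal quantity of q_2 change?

Δq_2* = 5.8712

MU_q_1/MU_q_2 = (q_2)/(5·q_1); tangency sets this equal to p_1/p_2.
Rearranging, p_2·q_2 = 5·p_1·q_1. Substituting into the budget gives p_1·q_1·(1 + 5) = I.
Demand: q_1*(p_1,p_2,I) = 1/6·I/p_1 and q_2* = 5/6·I/p_2.
At p_1=35.75, p_2=11, I=31: q_2* = 5/6·31/11 = 2.3485.
At I' = 108.5: q_2* = 8.2197. Change: 8.2197 − 2.3485 = 5.8712.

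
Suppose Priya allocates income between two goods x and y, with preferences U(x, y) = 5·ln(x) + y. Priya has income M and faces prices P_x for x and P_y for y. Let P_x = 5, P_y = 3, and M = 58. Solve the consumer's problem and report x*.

x* = 3

So x*(P_x,P_y) = 5·P_y/P_x, independent of income; and y* = (M − 5·P_y)/P_y.
At the given prices: x* = 5·3/5 = 3.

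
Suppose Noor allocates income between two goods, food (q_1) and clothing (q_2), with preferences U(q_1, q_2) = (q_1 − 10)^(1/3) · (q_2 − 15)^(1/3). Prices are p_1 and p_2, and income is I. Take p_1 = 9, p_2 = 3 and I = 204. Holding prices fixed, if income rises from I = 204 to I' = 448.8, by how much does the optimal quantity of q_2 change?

Δq_2* = 40.8

Discretionary income = 204 − 10·9 − 15·3 = 69; q_2* = 15 + 0.5·69/3 = 26.5.
At I' = 448.8: q_2* = 67.3. Change: 67.3 − 26.5 = 40.8.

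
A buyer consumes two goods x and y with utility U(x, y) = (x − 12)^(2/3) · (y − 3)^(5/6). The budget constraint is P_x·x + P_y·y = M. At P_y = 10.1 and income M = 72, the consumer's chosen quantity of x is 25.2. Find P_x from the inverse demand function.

P_x = 1

This is Cobb-Douglas in (x−12, y−3): tangency gives 2/3·P_y·(y−3) = 5/6·P_x·(x−12).
Substituting into the budget: x* = 12 + 4/9·(M − 12·P_x − 3·P_y)/P_x, and y* = 3 + 5/9·(…)/P_y.
Set x* = 25.2 in the demand function and solve for P_x: P_x = 1.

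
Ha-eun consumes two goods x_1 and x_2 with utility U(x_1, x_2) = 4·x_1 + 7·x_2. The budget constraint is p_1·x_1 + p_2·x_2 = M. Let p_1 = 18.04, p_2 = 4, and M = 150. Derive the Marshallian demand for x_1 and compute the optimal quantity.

x_1* = 0

Linear utility — the consumer picks whichever good has higher MU/price: 4/18.04 = 0.2217 vs 7/4 = 1.75.
x_2 gives more utility per dollar, so spend all income on x_2: x_2* = M/p_2, x_1* = 0.
Numerically: x_1* = 0, x_2* = 37.5.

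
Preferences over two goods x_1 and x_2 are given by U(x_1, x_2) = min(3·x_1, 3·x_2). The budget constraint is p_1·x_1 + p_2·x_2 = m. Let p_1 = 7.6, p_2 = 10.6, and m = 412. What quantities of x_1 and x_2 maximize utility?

With perfect complements, no substitution: consume in ratio x_1:x_2 = 3:3.
Budget: p_1·x_1 + p_2·x_1 = m, so (3·p_1 + 3·p_2)·x_1 = 3·m.
Demand: x_1*(p_1,p_2,m) = 3·m/(3·p_1 + 3·p_2), x_2* = 3·m/(3·p_1 + 3·p_2).
Here 3·7.6 + 3·10.6 = 54.6, giving x_1* = 22.6374 and x_2* = 22.6374.

x_1* = 22.6374, x_2* = 22.6374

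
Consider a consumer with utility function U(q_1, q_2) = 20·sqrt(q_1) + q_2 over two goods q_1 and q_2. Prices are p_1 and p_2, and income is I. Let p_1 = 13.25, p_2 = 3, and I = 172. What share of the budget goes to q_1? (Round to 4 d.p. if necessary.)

MU_q_1 = 10/√q_1, MU_q_2 = 1. Tangency: 10/√q_1 = p_1/p_2.
Solve: √q_1 = 10·p_2/p_1, so q_1*(p_1,p_2) = (10·p_2/p_1)², and q_2* = (I − p_1·q_1*)/p_2.
Plugging in: q_1* = (10·3/13.25)² = 5.1264, q_2* = 34.6918.
Expenditure on q_1: 13.25·5.1264 = 67.9245; share = 0.3949.

share on q_1 = 0.3949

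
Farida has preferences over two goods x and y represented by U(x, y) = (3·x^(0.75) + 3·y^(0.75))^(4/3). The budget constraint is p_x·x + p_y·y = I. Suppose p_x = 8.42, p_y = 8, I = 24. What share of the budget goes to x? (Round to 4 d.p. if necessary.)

share on x = 0.4617

From the CES first-order condition, (y/x)^(0.25) = p_x/p_y.
Hence y/x = (p_x/p_y)^(1/(0.25)), i.e. raised to the 4 power.
Substitute y = (y/x)·x into the budget: x* = I/(p_x + p_y·(y/x)).
Numerically y/x = 1.227124, so x* = 24/(8.42 + 8·1.227124) = 1.316 and y* = 1.227124·1.316 = 1.6149.
Expenditure on x: 8.42·1.316 = 11.0808; share = 0.4617.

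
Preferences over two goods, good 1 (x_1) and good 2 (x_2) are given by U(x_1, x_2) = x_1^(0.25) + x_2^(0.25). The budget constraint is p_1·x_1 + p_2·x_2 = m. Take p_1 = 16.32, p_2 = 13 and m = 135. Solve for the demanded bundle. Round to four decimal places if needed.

MU_x_1 ∝ x_1^(-0.75), MU_x_2 ∝ x_2^(-0.75), so MRS = (x_2/x_1)^(0.75) = p_1/p_2.
Solve for the ratio: x_2/x_1 = [p_1/p_2]^(4/3).
With the ratio pinned down, the budget gives x_1* = m/(p_1 + p_2·(x_2/x_1)) and x_2* = (x_2/x_1)·x_1*.
Numerically x_2/x_1 = 1.354261, so x_1* = 135/(16.32 + 13·1.354261) = 3.9793 and x_2* = 1.354261·3.9793 = 5.389.

x_1* = 3.9793, x_2* = 5.389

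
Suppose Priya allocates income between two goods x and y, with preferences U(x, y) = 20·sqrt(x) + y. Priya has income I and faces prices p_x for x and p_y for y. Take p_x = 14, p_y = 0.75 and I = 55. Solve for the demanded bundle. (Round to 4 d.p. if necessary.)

Set MRS = p_x/p_y: 10·x^(−1/2) = p_x/p_y.
Solve: √x = 10·p_y/p_x, so x*(p_x,p_y) = (10·p_y/p_x)², and y* = (I − p_x·x*)/p_y.
Plugging in: x* = (10·0.75/14)² = 0.287, y* = 67.9762.

x* = 0.287, y* = 67.9762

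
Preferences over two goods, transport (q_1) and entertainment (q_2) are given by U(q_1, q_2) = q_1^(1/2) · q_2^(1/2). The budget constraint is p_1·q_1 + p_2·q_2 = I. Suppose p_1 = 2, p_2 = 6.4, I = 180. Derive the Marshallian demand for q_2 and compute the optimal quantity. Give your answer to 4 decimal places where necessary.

The MRS is q_2/q_1. Set MRS = p_1/p_2.
Rearranging, p_2·q_2 = p_1·q_1. Substituting into the budget gives p_1·q_1·(1 + 1) = I.
Demand: q_1*(p_1,p_2,I) = 0.5·I/p_1 and q_2* = 0.5·I/p_2.
At p_1=2, p_2=6.4, I=180: q_2* = 0.5·180/6.4 = 14.0625.

q_2* = 14.0625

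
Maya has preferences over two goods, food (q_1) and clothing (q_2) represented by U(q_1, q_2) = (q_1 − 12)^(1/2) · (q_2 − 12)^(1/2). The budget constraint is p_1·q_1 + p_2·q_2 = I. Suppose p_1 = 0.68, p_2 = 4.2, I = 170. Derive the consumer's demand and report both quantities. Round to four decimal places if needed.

Substituting into the budget: q_1* = 12 + 0.5·(I − 12·p_1 − 12·p_2)/p_1, and q_2* = 12 + 0.5·(…)/p_2.
Discretionary income = 170 − 12·0.68 − 12·4.2 = 111.44; q_1* = 12 + 0.5·111.44/0.68 = 93.9412; q_2* = 12 + 0.5·111.44/4.2 = 25.2667.

q_1* = 93.9412, q_2* = 25.2667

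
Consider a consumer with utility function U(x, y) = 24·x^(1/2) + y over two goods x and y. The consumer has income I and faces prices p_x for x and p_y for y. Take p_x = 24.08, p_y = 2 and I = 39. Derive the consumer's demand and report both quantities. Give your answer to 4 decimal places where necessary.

x* = 0.9934, y* = 7.5399

Plugging in: x* = (12·2/24.08)² = 0.9934, y* = 7.5399.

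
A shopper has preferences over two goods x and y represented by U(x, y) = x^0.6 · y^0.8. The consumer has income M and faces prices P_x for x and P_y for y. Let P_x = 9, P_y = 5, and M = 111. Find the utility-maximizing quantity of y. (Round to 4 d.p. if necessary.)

y* = 12.6857

Demand: x*(P_x,P_y,M) = 3/7·M/P_x and y* = 4/7·M/P_y.
At P_x=9, P_y=5, M=111: y* = 4/7·111/5 = 12.6857.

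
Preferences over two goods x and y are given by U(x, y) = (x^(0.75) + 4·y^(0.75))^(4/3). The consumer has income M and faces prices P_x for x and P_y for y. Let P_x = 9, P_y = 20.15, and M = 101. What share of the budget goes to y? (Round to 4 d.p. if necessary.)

share on y = 0.958

Numerically y/x = 10.188489, so x* = 101/(9 + 20.15·10.188489) = 0.4713 and y* = 10.188489·0.4713 = 4.8019.
Expenditure on y: 20.15·4.8019 = 96.7582; share = 0.958.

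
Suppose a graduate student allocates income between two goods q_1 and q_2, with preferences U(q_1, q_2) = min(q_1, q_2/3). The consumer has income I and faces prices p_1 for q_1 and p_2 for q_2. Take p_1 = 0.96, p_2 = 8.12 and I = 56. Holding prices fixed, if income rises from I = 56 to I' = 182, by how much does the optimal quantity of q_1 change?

Leontief preferences: the optimum is at the kink where q_1/1 = q_2/3, i.e. q_2 = 3·q_1.
Budget: p_1·q_1 + p_2·3·q_1 = I, so (p_1 + 3·p_2)·q_1 = I.
Demand: q_1*(p_1,p_2,I) = I/(p_1 + 3·p_2), q_2* = 3·I/(p_1 + 3·p_2).
Here 0.96 + 3·8.12 = 25.32, giving q_1* = 2.2117.
At I' = 182: q_1* = 7.188. Change: 7.188 − 2.2117 = 4.9763.

Δq_1* = 4.9763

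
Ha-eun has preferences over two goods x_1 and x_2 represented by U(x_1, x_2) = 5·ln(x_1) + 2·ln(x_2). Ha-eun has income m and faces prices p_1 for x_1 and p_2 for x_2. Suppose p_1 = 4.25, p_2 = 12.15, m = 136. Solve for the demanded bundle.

x_1* = 22.8571, x_2* = 3.1981

Tangency: MRS = (5/2)·x_2/x_1 = p_1/p_2.
Rearranging, p_2·x_2 = (2/5)·p_1·x_1. Substituting into the budget gives p_1·x_1·(1 + (2/5)) = m.
Demand: x_1*(p_1,p_2,m) = 5/7·m/p_1 and x_2* = 2/7·m/p_2.
At p_1=4.25, p_2=12.15, m=136: x_1* = 5/7·136/4.25 = 22.8571, x_2* = 3.1981.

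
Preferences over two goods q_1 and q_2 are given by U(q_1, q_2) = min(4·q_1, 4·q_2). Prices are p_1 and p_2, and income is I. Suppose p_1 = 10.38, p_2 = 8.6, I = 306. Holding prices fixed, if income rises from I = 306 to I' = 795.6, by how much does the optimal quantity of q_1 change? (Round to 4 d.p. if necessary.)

Δq_1* = 25.7956

Leontief preferences: the optimum is at the kink where q_1/4 = q_2/4, i.e. q_2 = q_1.
Budget: p_1·q_1 + p_2·q_1 = I, so (4·p_1 + 4·p_2)·q_1 = 4·I.
Demand: q_1*(p_1,p_2,I) = 4·I/(4·p_1 + 4·p_2), q_2* = 4·I/(4·p_1 + 4·p_2).
Here 4·10.38 + 4·8.6 = 75.92, giving q_1* = 16.1222.
At I' = 795.6: q_1* = 41.9178. Change: 41.9178 − 16.1222 = 25.7956.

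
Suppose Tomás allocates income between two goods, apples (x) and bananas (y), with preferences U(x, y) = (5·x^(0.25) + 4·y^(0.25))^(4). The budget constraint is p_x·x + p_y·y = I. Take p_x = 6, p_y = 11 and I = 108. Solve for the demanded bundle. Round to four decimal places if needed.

With the ratio pinned down, the budget gives x* = I/(p_x + p_y·(y/x)) and y* = (y/x)·x*.
Numerically y/x = 0.330977, so x* = 108/(6 + 11·0.330977) = 11.2024 and y* = 0.330977·11.2024 = 3.7078.

x* = 11.2024, y* = 3.7078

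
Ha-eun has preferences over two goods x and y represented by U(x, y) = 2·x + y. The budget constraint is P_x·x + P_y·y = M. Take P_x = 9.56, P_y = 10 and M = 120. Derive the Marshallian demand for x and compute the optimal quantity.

Linear utility — the consumer picks whichever good has higher MU/price: 2/9.56 = 0.2092 vs 1/10 = 0.1.
x gives more utility per dollar, so spend all income on x: x* = M/P_x, y* = 0.
Numerically: x* = 12.5523, y* = 0.

x* = 12.5523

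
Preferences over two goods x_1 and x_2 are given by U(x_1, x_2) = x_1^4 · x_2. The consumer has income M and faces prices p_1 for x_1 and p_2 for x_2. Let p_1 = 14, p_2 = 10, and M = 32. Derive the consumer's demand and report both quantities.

MU_x_1/MU_x_2 = (4·x_2)/(x_1); tangency sets this equal to p_1/p_2.
So 4·p_2·x_2 = p_1·x_1; combined with the budget, a share 0.8 of income goes to x_1.
Demand: x_1*(p_1,p_2,M) = 0.8·M/p_1 and x_2* = 0.2·M/p_2.
At p_1=14, p_2=10, M=32: x_1* = 0.8·32/14 = 1.8286, x_2* = 0.64.

x_1* = 1.8286, x_2* = 0.64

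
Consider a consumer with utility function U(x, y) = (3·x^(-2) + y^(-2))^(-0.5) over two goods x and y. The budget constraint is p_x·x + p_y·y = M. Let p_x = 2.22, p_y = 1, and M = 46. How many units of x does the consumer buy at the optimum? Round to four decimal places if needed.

x* = 14.7223

With the ratio pinned down, the budget gives x* = M/(p_x + p_y·(y/x)) and y* = (y/x)·x*.
Numerically y/x = 0.904504, so x* = 46/(2.22 + 1·0.904504) = 14.7223.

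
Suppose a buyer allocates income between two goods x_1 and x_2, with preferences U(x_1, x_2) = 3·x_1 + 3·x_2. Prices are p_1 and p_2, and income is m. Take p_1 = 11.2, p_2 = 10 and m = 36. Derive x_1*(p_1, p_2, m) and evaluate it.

x_2 gives more utility per dollar, so spend all income on x_2: x_2* = m/p_2, x_1* = 0.
Numerically: x_1* = 0, x_2* = 3.6.

x_1* = 0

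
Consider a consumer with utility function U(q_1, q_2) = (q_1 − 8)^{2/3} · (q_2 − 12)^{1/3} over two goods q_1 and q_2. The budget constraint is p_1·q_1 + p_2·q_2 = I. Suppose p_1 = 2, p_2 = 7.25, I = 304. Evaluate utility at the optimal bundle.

MRS = 2·(q_2−12)/(q_1−8). Tangency with p_1/p_2 gives q_2−12 = (1/2)·(p_1/p_2)·(q_1−8).
Substituting into the budget: q_1* = 8 + 2/3·(I − 8·p_1 − 12·p_2)/p_1, and q_2* = 12 + 1/3·(…)/p_2.
Discretionary income = 304 − 8·2 − 12·7.25 = 201; q_1* = 8 + 2/3·201/2 = 75; q_2* = 12 + 1/3·201/7.25 = 21.2414.
Utility at the optimum: U(75, 21.2414) = 34.6175.

V = 34.6175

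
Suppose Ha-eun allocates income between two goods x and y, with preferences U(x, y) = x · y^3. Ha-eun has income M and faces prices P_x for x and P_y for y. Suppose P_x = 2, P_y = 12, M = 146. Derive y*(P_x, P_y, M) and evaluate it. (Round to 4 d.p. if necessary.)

y* = 9.125

Tangency: MRS = (1/3)·y/x = P_x/P_y.
So P_y·y = 3·P_x·x; combined with the budget, a share 0.25 of income goes to x.
Demand: x*(P_x,P_y,M) = 0.25·M/P_x and y* = 0.75·M/P_y.
At P_x=2, P_y=12, M=146: y* = 0.75·146/12 = 9.125.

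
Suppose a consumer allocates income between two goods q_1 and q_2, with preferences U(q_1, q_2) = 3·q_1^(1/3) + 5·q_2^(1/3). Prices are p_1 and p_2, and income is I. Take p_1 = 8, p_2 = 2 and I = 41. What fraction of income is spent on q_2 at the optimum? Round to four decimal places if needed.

From the CES first-order condition, (3/5)·(q_2/q_1)^(2/3) = p_1/p_2.
Solve for the ratio: q_2/q_1 = [(5/3)·p_1/p_2]^(1.5).
Substitute q_2 = (q_2/q_1)·q_1 into the budget: q_1* = I/(p_1 + p_2·(q_2/q_1)).
Numerically q_2/q_1 = 17.213259, so q_1* = 41/(8 + 2·17.213259) = 0.9664 and q_2* = 17.213259·0.9664 = 16.6345.
Expenditure on q_2: 2·16.6345 = 33.269; share = 0.8114.

share on q_2 = 0.8114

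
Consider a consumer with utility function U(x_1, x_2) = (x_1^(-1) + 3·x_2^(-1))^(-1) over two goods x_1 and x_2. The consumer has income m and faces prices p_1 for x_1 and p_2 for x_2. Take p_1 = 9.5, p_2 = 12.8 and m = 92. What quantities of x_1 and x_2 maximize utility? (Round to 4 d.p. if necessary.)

x_1* = 3.2168, x_2* = 4.8

MRS = MU_x_1/MU_x_2 = (1/3)·(x_2/x_1)^(2). Set equal to p_1/p_2.
Hence x_2/x_1 = (3·p_1/p_2)^(1/(2)), i.e. raised to the 0.5 power.
Substitute x_2 = (x_2/x_1)·x_1 into the budget: x_1* = m/(p_1 + p_2·(x_2/x_1)).
Numerically x_2/x_1 = 1.492167, so x_1* = 92/(9.5 + 12.8·1.492167) = 3.2168 and x_2* = 1.492167·3.2168 = 4.8.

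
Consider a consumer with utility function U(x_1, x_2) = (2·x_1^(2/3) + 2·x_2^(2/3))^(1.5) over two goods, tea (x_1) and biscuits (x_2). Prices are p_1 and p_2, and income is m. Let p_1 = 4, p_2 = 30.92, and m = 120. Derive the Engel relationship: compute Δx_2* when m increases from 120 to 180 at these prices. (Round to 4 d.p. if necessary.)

With the ratio pinned down, the budget gives x_1* = m/(p_1 + p_2·(x_2/x_1)) and x_2* = (x_2/x_1)·x_1*.
Numerically x_2/x_1 = 0.002165, so x_1* = 120/(4 + 30.92·0.002165) = 29.5062 and x_2* = 0.002165·29.5062 = 0.0639.
At m' = 180: x_2* = 0.0958. Change: 0.0958 − 0.0639 = 0.0319.

Δx_2* = 0.0319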